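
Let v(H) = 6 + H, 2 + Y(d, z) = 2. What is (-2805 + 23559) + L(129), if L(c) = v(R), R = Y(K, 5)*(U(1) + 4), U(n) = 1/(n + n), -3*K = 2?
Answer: 20760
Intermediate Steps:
K = -⅔ (K = -⅓*2 = -⅔ ≈ -0.66667)
Y(d, z) = 0 (Y(d, z) = -2 + 2 = 0)
U(n) = 1/(2*n)
R = 0 (R = 0*((½)/1 + 4) = 0*((½)*1 + 4) = 0*(½ + 4) = 0*(9/2) = 0)
L(c) = 6 (L(c) = 6 + 0 = 6)
(-2805 + 23559) + L(129) = (-2805 + 23559) + 6 = 20754 + 6 = 20760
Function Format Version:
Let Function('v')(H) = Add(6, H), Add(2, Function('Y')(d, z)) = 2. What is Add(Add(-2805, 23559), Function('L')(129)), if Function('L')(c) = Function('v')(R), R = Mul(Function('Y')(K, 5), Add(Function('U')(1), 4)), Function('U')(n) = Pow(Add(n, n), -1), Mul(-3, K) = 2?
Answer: 20760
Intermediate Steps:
K = Rational(-2, 3) (K = Mul(Rational(-1, 3), 2) = Rational(-2, 3) ≈ -0.66667)
Function('Y')(d, z) = 0 (Function('Y')(d, z) = Add(-2, 2) = 0)
Function('U')(n) = Mul(Rational(1, 2), Pow(n, -1)) (Function('U')(n) = Pow(Mul(2, n), -1) = Mul(Rational(1, 2), Pow(n, -1)))
R = 0 (R = Mul(0, Add(Mul(Rational(1, 2), Pow(1, -1)), 4)) = Mul(0, Add(Mul(Rational(1, 2), 1), 4)) = Mul(0, Add(Rational(1, 2), 4)) = Mul(0, Rational(9, 2)) = 0)
Function('L')(c) = 6 (Function('L')(c) = Add(6, 0) = 6)
Add(Add(-2805, 23559), Function('L')(129)) = Add(Add(-2805, 23559), 6) = Add(20754, 6) = 20760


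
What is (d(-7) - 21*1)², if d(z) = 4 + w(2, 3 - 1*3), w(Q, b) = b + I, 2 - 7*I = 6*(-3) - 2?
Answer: 9409/49 ≈ 192.02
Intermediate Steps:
I = 22/7 (I = 2/7 - (6*(-3) - 2)/7 = 2/7 - (-18 - 2)/7 = 2/7 - ⅐*(-20) = 2/7 + 20/7 = 22/7 ≈ 3.1429)
w(Q, b) = 22/7 + b (w(Q, b) = b + 22/7 = 22/7 + b)
d(z) = 50/7 (d(z) = 4 + (22/7 + (3 - 1*3)) = 4 + (22/7 + (3 - 3)) = 4 + (22/7 + 0) = 4 + 22/7 = 50/7)
(d(-7) - 21*1)² = (50/7 - 21*1)² = (50/7 - 21)² = (-97/7)² = 9409/49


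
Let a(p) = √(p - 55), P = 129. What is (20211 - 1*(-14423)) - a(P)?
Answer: 34634 - √74 ≈ 34625.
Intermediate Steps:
a(p) = √(-55 + p)
(20211 - 1*(-14423)) - a(P) = (20211 - 1*(-14423)) - √(-55 + 129) = (20211 + 14423) - √74 = 34634 - √74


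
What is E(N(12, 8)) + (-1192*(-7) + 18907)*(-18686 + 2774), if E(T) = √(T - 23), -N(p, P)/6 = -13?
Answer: -433617912 + √55 ≈ -4.3362e+8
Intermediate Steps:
N(p, P) = 78 (N(p, P) = -6*(-13) = 78)
E(T) = √(-23 + T)
E(N(12, 8)) + (-1192*(-7) + 18907)*(-18686 + 2774) = √(-23 + 78) + (-1192*(-7) + 18907)*(-18686 + 2774) = √55 + (8344 + 18907)*(-15912) = √55 + 27251*(-15912) = √55 - 433617912 = -433617912 + √55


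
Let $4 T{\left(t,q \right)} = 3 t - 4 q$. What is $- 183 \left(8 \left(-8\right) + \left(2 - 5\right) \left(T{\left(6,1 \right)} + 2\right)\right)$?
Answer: $\frac{29463}{2} \approx 14732.0$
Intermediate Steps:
$T{\left(t,q \right)} = - q + \frac{3 t}{4}$ ($T{\left(t,q \right)} = \frac{3 t - 4 q}{4} = \frac{- 4 q + 3 t}{4} = - q + \frac{3 t}{4}$)
$- 183 \left(8 \left(-8\right) + \left(2 - 5\right) \left(T{\left(6,1 \right)} + 2\right)\right) = - 183 \left(8 \left(-8\right) + \left(2 - 5\right) \left(\left(\left(-1\right) 1 + \frac{3}{4} \cdot 6\right) + 2\right)\right) = - 183 \left(-64 - 3 \left(\left(-1 + \frac{9}{2}\right) + 2\right)\right) = - 183 \left(-64 - 3 \left(\frac{7}{2} + 2\right)\right) = - 183 \left(-64 - \frac{33}{2}\right) = \left(-183\right) \left(- \frac{161}{2}\right) = \frac{29463}{2}$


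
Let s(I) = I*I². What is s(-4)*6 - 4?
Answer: -388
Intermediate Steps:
s(I) = I³
s(-4)*6 - 4 = (-4)³*6 - 4 = -64*6 - 4 = -384 - 4 = -388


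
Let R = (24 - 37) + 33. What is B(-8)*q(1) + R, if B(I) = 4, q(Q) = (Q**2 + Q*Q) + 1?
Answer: 32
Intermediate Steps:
q(Q) = 1 + 2*Q**2 (q(Q) = (Q**2 + Q**2) + 1 = 2*Q**2 + 1 = 1 + 2*Q**2)
R = 20 (R = -13 + 33 = 20)
B(-8)*q(1) + R = 4*(1 + 2*1**2) + 20 = 4*(1 + 2*1) + 20 = 4*(1 + 2) + 20 = 4*3 + 20 = 12 + 20 = 32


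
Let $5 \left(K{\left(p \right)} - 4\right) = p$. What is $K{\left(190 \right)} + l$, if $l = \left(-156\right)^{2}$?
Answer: $24378$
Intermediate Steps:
$l = 24336$
$K{\left(p \right)} = 4 + \frac{p}{5}$
$K{\left(190 \right)} + l = \left(4 + \frac{1}{5} \cdot 190\right) + 24336 = \left(4 + 38\right) + 24336 = 42 + 24336 = 24378$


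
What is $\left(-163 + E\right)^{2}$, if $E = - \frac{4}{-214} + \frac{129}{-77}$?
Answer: $\frac{1840379839236}{67881121} \approx 27112.0$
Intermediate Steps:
$E = - \frac{13649}{8239}$ ($E = \left(-4\right) \left(- \frac{1}{214}\right) + 129 \left(- \frac{1}{77}\right) = \frac{2}{107} - \frac{129}{77} = - \frac{13649}{8239} \approx -1.6566$)
$\left(-163 + E\right)^{2} = \left(-163 - \frac{13649}{8239}\right)^{2} = \left(- \frac{1356606}{8239}\right)^{2} = \frac{1840379839236}{67881121}$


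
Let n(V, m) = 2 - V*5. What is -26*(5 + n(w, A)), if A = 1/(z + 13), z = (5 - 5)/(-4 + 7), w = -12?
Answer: -1742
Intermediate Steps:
z = 0 (z = 0/3 = 0*(⅓) = 0)
A = 1/13 (A = 1/(0 + 13) = 1/13 ≈ 0.076923)
n(V, m) = 2 - 5*V
-26*(5 + n(w, A)) = -26*(5 + (2 - 5*(-12))) = -26*(5 + (2 + 60)) = -26*(5 + 62) = -26*67 = -1742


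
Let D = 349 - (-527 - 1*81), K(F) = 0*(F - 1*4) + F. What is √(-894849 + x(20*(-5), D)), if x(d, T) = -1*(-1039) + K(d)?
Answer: I*√893910 ≈ 945.47*I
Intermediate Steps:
K(F) = F (K(F) = 0*(F - 4) + F = 0*(-4 + F) + F = 0 + F = F)
D = 957 (D = 349 - (-527 - 81) = 349 - 1*(-608) = 349 + 608 = 957)
x(d, T) = 1039 + d (x(d, T) = -1*(-1039) + d = 1039 + d)
√(-894849 + x(20*(-5), D)) = √(-894849 + (1039 + 20*(-5))) = √(-894849 + (1039 - 100)) = √(-894849 + 939) = √(-893910) = I*√893910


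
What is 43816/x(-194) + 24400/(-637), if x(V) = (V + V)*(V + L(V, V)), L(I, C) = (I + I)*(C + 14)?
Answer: -82422565249/2151678347 ≈ -38.306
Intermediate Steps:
L(I, C) = 2*I*(14 + C) (L(I, C) = (2*I)*(14 + C) = 2*I*(14 + C))
x(V) = 2*V*(V + 2*V*(14 + V)) (x(V) = (V + V)*(V + 2*V*(14 + V)) = (2*V)*(V + 2*V*(14 + V)) = 2*V*(V + 2*V*(14 + V)))
43816/x(-194) + 24400/(-637) = 43816/(((-194)**2*(58 + 4*(-194)))) + 24400/(-637) = 43816/((37636*(58 - 776))) + 24400*(-1/637) = 43816/((37636*(-718))) - 24400/637 = 43816/(-27022648) - 24400/637 = 43816*(-1/27022648) - 24400/637 = -5477/3377831 - 24400/637 = -82422565249/2151678347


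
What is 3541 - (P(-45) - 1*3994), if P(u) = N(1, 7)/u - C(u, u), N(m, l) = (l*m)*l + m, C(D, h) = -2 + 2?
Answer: 67825/9 ≈ 7536.1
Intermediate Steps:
C(D, h) = 0
N(m, l) = m + m*l² (N(m, l) = m*l² + m = m + m*l²)
P(u) = 50/u (P(u) = (1*(1 + 7²))/u - 1*0 = (1*(1 + 49))/u + 0 = (1*50)/u + 0 = 50/u + 0 = 50/u)
3541 - (P(-45) - 1*3994) = 3541 - (50/(-45) - 1*3994) = 3541 - (50*(-1/45) - 3994) = 3541 - (-10/9 - 3994) = 3541 - 1*(-35956/9) = 3541 + 35956/9 = 67825/9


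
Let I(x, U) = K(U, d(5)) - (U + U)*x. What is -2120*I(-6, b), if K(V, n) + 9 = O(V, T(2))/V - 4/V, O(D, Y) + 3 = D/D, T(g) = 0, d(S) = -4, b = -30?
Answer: 781856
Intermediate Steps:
O(D, Y) = -2 (O(D, Y) = -3 + D/D = -3 + 1 = -2)
K(V, n) = -9 - 6/V (K(V, n) = -9 + (-2/V - 4/V) = -9 - 6/V)
I(x, U) = -9 - 6/U - 2*U*x (I(x, U) = (-9 - 6/U) - (U + U)*x = (-9 - 6/U) - 2*U*x = -9 - 6/U - 2*U*x)
-2120*I(-6, b) = -2120*(-9 - 6/(-30) - 2*(-30)*(-6)) = -2120*(-9 - 6*(-1/30) - 360) = -2120*(-9 + 1/5 - 360) = -2120*(-1844/5) = 781856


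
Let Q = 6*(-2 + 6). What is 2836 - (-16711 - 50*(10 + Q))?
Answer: 21247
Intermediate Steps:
Q = 24 (Q = 6*4 = 24)
2836 - (-16711 - 50*(10 + Q)) = 2836 - (-16711 - 50*(10 + 24)) = 2836 - (-16711 - 50*34) = 2836 - (-16711 - 1700) = 2836 - 1*(-18411) = 2836 + 18411 = 21247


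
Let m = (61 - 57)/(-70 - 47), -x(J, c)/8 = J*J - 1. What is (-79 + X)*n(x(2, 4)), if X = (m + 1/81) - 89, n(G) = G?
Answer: 1415416/351 ≈ 4032.5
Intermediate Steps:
x(J, c) = 8 - 8*J**2 (x(J, c) = -8*(J*J - 1) = -8*(J**2 - 1) = -8*(-1 + J**2) = 8 - 8*J**2)
m = -4/117 (m = 4/(-117) = 4*(-1/117) = -4/117 ≈ -0.034188)
X = -93740/1053 (X = (-4/117 + 1/81) - 89 = -23/1053 - 89 = -93740/1053 ≈ -89.022)
(-79 + X)*n(x(2, 4)) = (-79 - 93740/1053)*(8 - 8*2**2) = -176927*(8 - 8*4)/1053 = -176927*(8 - 32)/1053 = -176927/1053*(-24) = 1415416/351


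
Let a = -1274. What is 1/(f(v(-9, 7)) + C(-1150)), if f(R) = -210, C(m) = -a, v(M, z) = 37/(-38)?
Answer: 1/1064 ≈ 0.00093985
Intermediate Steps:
v(M, z) = -37/38 (v(M, z) = 37*(-1/38) = -37/38)
C(m) = 1274 (C(m) = -1*(-1274) = 1274)
1/(f(v(-9, 7)) + C(-1150)) = 1/(-210 + 1274) = 1/1064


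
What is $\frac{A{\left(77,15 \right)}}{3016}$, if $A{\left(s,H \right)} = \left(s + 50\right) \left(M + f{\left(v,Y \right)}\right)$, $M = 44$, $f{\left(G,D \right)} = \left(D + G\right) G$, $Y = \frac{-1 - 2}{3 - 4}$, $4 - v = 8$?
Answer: $\frac{762}{377} \approx 2.0212$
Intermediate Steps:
$v = -4$ ($v = 4 - 8 = -4$)
$Y = 3$ ($Y = - \frac{3}{-1} = \left(-3\right) \left(-1\right) = 3$)
$f{\left(G,D \right)} = G \left(D + G\right)$
$A{\left(s,H \right)} = 2400 + 48 s$ ($A{\left(s,H \right)} = \left(s + 50\right) \left(44 - 4 \left(3 - 4\right)\right) = \left(50 + s\right) \left(44 - -4\right) = \left(50 + s\right) \left(44 + 4\right) = \left(50 + s\right) 48 = 2400 + 48 s$)
$\frac{A{\left(77,15 \right)}}{3016} = \frac{2400 + 48 \cdot 77}{3016} = \left(2400 + 3696\right) \frac{1}{3016} = 6096 \cdot \frac{1}{3016} = \frac{762}{377}$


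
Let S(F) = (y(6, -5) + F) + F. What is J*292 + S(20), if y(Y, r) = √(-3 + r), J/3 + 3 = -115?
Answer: -103328 + 2*I*√2 ≈ -1.0333e+5 + 2.8284*I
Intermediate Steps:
J = -354 (J = -9 + 3*(-115) = -9 - 345 = -354)
S(F) = 2*F + 2*I*√2 (S(F) = (√(-3 - 5) + F) + F = (√(-8) + F) + F = (2*I*√2 + F) + F = (F + 2*I*√2) + F = 2*F + 2*I*√2)
J*292 + S(20) = -354*292 + (2*20 + 2*I*√2) = -103368 + (40 + 2*I*√2) = -103328 + 2*I*√2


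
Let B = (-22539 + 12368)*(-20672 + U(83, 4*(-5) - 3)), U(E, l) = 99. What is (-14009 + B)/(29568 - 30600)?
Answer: -34872329/172 ≈ -2.0275e+5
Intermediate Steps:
B = 209247983 (B = (-22539 + 12368)*(-20672 + 99) = -10171*(-20573) = 209247983)
(-14009 + B)/(29568 - 30600) = (-14009 + 209247983)/(29568 - 30600) = 209233974/(-1032) = 209233974*(-1/1032) = -34872329/172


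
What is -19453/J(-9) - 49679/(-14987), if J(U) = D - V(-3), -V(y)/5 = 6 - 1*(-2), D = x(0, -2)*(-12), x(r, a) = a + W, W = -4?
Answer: -5836287/34256 ≈ -170.37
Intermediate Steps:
x(r, a) = -4 + a (x(r, a) = a - 4 = -4 + a)
D = 72 (D = (-4 - 2)*(-12) = -6*(-12) = 72)
V(y) = -40 (V(y) = -5*(6 - 1*(-2)) = -5*(6 + 2) = -5*8 = -40)
J(U) = 112 (J(U) = 72 - 1*(-40) = 72 + 40 = 112)
-19453/J(-9) - 49679/(-14987) = -19453/112 - 49679/(-14987) = -19453*1/112 - 49679*(-1/14987) = -2779/16 + 7097/2141 = -5836287/34256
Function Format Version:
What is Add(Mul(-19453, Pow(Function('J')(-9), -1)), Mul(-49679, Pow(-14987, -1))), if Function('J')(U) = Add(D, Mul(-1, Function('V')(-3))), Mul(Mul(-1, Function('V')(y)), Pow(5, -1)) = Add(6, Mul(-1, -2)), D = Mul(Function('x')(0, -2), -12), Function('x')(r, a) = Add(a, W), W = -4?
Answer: Rational(-5836287, 34256) ≈ -170.37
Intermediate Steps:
Function('x')(r, a) = Add(-4, a) (Function('x')(r, a) = Add(a, -4) = Add(-4, a))
D = 72 (D = Mul(Add(-4, -2), -12) = Mul(-6, -12) = 72)
Function('V')(y) = -40 (Function('V')(y) = Mul(-5, Add(6, Mul(-1, -2))) = Mul(-5, Add(6, 2)) = Mul(-5, 8) = -40)
Function('J')(U) = 112 (Function('J')(U) = Add(72, Mul(-1, -40)) = Add(72, 40) = 112)
Add(Mul(-19453, Pow(Function('J')(-9), -1)), Mul(-49679, Pow(-14987, -1))) = Add(Mul(-19453, Pow(112, -1)), Mul(-49679, Pow(-14987, -1))) = Add(Mul(-19453, Rational(1, 112)), Mul(-49679, Rational(-1, 14987))) = Add(Rational(-2779, 16), Rational(7097, 2141)) = Rational(-5836287, 34256)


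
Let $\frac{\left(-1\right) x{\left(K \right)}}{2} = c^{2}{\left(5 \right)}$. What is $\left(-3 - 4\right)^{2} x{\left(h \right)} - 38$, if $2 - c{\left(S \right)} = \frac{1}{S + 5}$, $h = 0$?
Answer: $- \frac{19589}{50} \approx -391.78$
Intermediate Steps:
$c{\left(S \right)} = 2 - \frac{1}{5 + S}$ ($c{\left(S \right)} = 2 - \frac{1}{S + 5} = 2 - \frac{1}{5 + S}$)
$x{\left(K \right)} = - \frac{361}{50}$ ($x{\left(K \right)} = - 2 \left(\frac{9 + 2 \cdot 5}{5 + 5}\right)^{2} = - 2 \left(\frac{9 + 10}{10}\right)^{2} = - 2 \left(\frac{1}{10} \cdot 19\right)^{2} = - 2 \left(\frac{19}{10}\right)^{2} = \left(-2\right) \frac{361}{100} = - \frac{361}{50}$)
$\left(-3 - 4\right)^{2} x{\left(h \right)} - 38 = \left(-3 - 4\right)^{2} \left(- \frac{361}{50}\right) - 38 = \left(-7\right)^{2} \left(- \frac{361}{50}\right) - 38 = 49 \left(- \frac{361}{50}\right) - 38 = - \frac{17689}{50} - 38 = - \frac{19589}{50}$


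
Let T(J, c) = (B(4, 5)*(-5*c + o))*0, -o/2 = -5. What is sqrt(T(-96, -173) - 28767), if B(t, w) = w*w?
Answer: I*sqrt(28767) ≈ 169.61*I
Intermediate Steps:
o = 10 (o = -2*(-5) = 10)
B(t, w) = w**2
T(J, c) = 0 (T(J, c) = (5**2*(-5*c + 10))*0 = (25*(10 - 5*c))*0 = (250 - 125*c)*0 = 0)
sqrt(T(-96, -173) - 28767) = sqrt(0 - 28767) = sqrt(-28767) = I*sqrt(28767)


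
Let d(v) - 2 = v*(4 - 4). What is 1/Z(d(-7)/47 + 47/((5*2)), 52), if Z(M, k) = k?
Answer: 1/52 ≈ 0.019231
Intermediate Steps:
d(v) = 2 (d(v) = 2 + v*(4 - 4) = 2 + v*0 = 2 + 0 = 2)
1/Z(d(-7)/47 + 47/((5*2)), 52) = 1/52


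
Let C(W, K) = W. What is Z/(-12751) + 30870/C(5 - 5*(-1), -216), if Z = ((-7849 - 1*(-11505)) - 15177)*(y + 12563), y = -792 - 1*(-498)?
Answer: 4407646/311 ≈ 14173.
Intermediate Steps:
y = -294 (y = -792 + 498 = -294)
Z = -141351149 (Z = ((-7849 - 1*(-11505)) - 15177)*(-294 + 12563) = ((-7849 + 11505) - 15177)*12269 = (3656 - 15177)*12269 = -11521*12269 = -141351149)
Z/(-12751) + 30870/C(5 - 5*(-1), -216) = -141351149/(-12751) + 30870/(5 - 5*(-1)) = -141351149*(-1/12751) + 30870/(5 + 5) = 3447589/311 + 30870/10 = 3447589/311 + 30870*(1/10) = 3447589/311 + 3087 = 4407646/311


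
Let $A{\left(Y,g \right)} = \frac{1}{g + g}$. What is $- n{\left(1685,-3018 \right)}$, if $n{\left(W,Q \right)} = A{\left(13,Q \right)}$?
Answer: $\frac{1}{6036} \approx 0.00016567$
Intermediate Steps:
$A{\left(Y,g \right)} = \frac{1}{2 g}$
$n{\left(W,Q \right)} = \frac{1}{2 Q}$
$- n{\left(1685,-3018 \right)} = - \frac{1}{2 \left(-3018\right)} = - \frac{-1}{2 \cdot 3018} = \left(-1\right) \left(- \frac{1}{6036}\right) = \frac{1}{6036}$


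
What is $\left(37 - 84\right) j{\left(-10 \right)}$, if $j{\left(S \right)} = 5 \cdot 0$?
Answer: $0$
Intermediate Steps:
$j{\left(S \right)} = 0$
$\left(37 - 84\right) j{\left(-10 \right)} = \left(37 - 84\right) 0 = \left(-47\right) 0 = 0$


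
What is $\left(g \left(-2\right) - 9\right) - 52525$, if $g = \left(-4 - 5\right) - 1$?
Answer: $-52514$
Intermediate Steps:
$g = -10$ ($g = -9 - 1 = -10$)
$\left(g \left(-2\right) - 9\right) - 52525 = \left(\left(-10\right) \left(-2\right) - 9\right) - 52525 = \left(20 - 9\right) - 52525 = 11 - 52525 = -52514$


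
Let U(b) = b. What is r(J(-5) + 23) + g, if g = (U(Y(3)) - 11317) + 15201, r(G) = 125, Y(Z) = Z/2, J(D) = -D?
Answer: 8021/2 ≈ 4010.5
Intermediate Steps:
Y(Z) = Z/2 (Y(Z) = Z*(½) = Z/2)
g = 7771/2 (g = ((½)*3 - 11317) + 15201 = (3/2 - 11317) + 15201 = -22631/2 + 15201 = 7771/2 ≈ 3885.5)
r(J(-5) + 23) + g = 125 + 7771/2 = 8021/2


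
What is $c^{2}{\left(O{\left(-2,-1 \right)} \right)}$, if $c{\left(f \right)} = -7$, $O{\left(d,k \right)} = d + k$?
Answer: $49$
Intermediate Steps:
$c^{2}{\left(O{\left(-2,-1 \right)} \right)} = \left(-7\right)^{2} = 49$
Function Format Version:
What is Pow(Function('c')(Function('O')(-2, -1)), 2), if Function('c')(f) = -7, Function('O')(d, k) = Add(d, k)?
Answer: 49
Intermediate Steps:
Pow(Function('c')(Function('O')(-2, -1)), 2) = Pow(-7, 2) = 49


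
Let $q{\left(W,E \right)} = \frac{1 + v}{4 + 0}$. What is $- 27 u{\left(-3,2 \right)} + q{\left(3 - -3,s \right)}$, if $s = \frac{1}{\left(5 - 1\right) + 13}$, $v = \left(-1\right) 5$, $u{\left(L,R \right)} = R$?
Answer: $-55$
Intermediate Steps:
$v = -5$
$s = \frac{1}{17}$ ($s = \frac{1}{4 + 13} = \frac{1}{17} \approx 0.058824$)
$q{\left(W,E \right)} = -1$ ($q{\left(W,E \right)} = \frac{1 - 5}{4 + 0} = - \frac{4}{4} = \left(-4\right) \frac{1}{4} = -1$)
$- 27 u{\left(-3,2 \right)} + q{\left(3 - -3,s \right)} = \left(-27\right) 2 - 1 = -54 - 1 = -55$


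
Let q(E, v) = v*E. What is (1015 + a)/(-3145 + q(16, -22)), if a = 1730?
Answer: -2745/3497 ≈ -0.78496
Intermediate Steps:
q(E, v) = E*v
(1015 + a)/(-3145 + q(16, -22)) = (1015 + 1730)/(-3145 + 16*(-22)) = 2745/(-3145 - 352) = 2745/(-3497) = 2745*(-1/3497) = -2745/3497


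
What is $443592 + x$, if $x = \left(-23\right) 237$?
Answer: $438141$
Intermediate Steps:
$x = -5451$
$443592 + x = 443592 - 5451 = 438141$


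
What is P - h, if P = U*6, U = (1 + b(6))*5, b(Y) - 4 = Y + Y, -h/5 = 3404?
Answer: 17530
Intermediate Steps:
h = -17020 (h = -5*3404 = -17020)
b(Y) = 4 + 2*Y (b(Y) = 4 + (Y + Y) = 4 + 2*Y)
U = 85 (U = (1 + (4 + 2*6))*5 = (1 + (4 + 12))*5 = (1 + 16)*5 = 17*5 = 85)
P = 510 (P = 85*6 = 510)
P - h = 510 - 1*(-17020) = 510 + 17020 = 17530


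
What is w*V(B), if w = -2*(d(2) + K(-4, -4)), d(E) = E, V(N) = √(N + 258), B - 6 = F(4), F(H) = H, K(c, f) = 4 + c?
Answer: -8*√67 ≈ -65.483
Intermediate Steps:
B = 10 (B = 6 + 4 = 10)
V(N) = √(258 + N)
w = -4 (w = -2*(2 + (4 - 4)) = -2*(2 + 0) = -2*2 = -4)
w*V(B) = -4*√(258 + 10) = -8*√67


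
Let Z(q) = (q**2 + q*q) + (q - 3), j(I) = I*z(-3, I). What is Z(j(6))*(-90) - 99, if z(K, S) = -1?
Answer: -5769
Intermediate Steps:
j(I) = -I (j(I) = I*(-1) = -I)
Z(q) = -3 + q + 2*q**2 (Z(q) = (q**2 + q**2) + (-3 + q) = 2*q**2 + (-3 + q) = -3 + q + 2*q**2)
Z(j(6))*(-90) - 99 = (-3 - 1*6 + 2*(-1*6)**2)*(-90) - 99 = (-3 - 6 + 2*(-6)**2)*(-90) - 99 = (-3 - 6 + 2*36)*(-90) - 99 = (-3 - 6 + 72)*(-90) - 99 = 63*(-90) - 99 = -5670 - 99 = -5769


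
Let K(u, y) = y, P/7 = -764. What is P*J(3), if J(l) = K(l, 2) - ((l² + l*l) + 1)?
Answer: 90916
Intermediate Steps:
P = -5348 (P = 7*(-764) = -5348)
J(l) = 1 - 2*l² (J(l) = 2 - ((l² + l*l) + 1) = 2 - ((l² + l²) + 1) = 2 - (2*l² + 1) = 2 - (1 + 2*l²) = 2 + (-1 - 2*l²) = 1 - 2*l²)
P*J(3) = -5348*(1 - 2*3²) = -5348*(1 - 2*9) = -5348*(1 - 18) = -5348*(-17) = 90916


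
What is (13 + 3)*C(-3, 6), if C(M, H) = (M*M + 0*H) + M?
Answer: 96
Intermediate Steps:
C(M, H) = M + M² (C(M, H) = (M² + 0) + M = M² + M = M + M²)
(13 + 3)*C(-3, 6) = (13 + 3)*(-3*(1 - 3)) = 16*(-3*(-2)) = 16*6 = 96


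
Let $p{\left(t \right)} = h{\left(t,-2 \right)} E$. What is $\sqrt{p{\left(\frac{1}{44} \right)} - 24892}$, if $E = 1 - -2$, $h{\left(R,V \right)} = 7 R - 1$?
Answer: $\frac{i \sqrt{12048949}}{22} \approx 157.78 i$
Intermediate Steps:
$h{\left(R,V \right)} = -1 + 7 R$
$E = 3$ ($E = 1 + 2 = 3$)
$p{\left(t \right)} = -3 + 21 t$ ($p{\left(t \right)} = \left(-1 + 7 t\right) 3 = -3 + 21 t$)
$\sqrt{p{\left(\frac{1}{44} \right)} - 24892} = \sqrt{\left(-3 + \frac{21}{44}\right) - 24892} = \sqrt{- \frac{111}{44} - 24892} = \sqrt{- \frac{1095359}{44}} = \frac{i \sqrt{12048949}}{22}$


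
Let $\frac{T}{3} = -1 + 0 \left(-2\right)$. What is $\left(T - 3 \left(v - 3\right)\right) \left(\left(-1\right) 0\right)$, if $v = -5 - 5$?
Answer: $0$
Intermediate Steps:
$v = -10$
$T = -3$ ($T = 3 \left(-1 + 0 \left(-2\right)\right) = 3 \left(-1 + 0\right) = 3 \left(-1\right) = -3$)
$\left(T - 3 \left(v - 3\right)\right) \left(\left(-1\right) 0\right) = \left(-3 - 3 \left(-10 - 3\right)\right) \left(\left(-1\right) 0\right) = \left(-3 - 3 \left(-10 - 3\right)\right) 0 = \left(-3 - -39\right) 0 = \left(-3 + 39\right) 0 = 36 \cdot 0 = 0$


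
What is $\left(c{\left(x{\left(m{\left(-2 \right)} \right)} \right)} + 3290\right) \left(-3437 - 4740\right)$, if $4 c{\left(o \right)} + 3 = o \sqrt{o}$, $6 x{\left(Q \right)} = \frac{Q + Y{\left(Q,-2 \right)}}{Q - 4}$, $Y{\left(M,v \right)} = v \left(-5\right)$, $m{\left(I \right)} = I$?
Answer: $- \frac{107584789}{4} + \frac{8177 i \sqrt{2}}{54} \approx -2.6896 \cdot 10^{7} + 214.15 i$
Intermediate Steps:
$Y{\left(M,v \right)} = - 5 v$
$x{\left(Q \right)} = \frac{10 + Q}{6 \left(-4 + Q\right)}$ ($x{\left(Q \right)} = \frac{\left(Q - -10\right) \frac{1}{Q - 4}}{6} = \frac{\left(Q + 10\right) \frac{1}{-4 + Q}}{6} = \frac{\left(10 + Q\right) \frac{1}{-4 + Q}}{6} = \frac{\frac{1}{-4 + Q} \left(10 + Q\right)}{6} = \frac{10 + Q}{6 \left(-4 + Q\right)}$)
$c{\left(o \right)} = - \frac{3}{4} + \frac{o^{\frac{3}{2}}}{4}$ ($c{\left(o \right)} = - \frac{3}{4} + \frac{o \sqrt{o}}{4} = - \frac{3}{4} + \frac{o^{\frac{3}{2}}}{4}$)
$\left(c{\left(x{\left(m{\left(-2 \right)} \right)} \right)} + 3290\right) \left(-3437 - 4740\right) = \left(\left(- \frac{3}{4} + \frac{\left(\frac{10 - 2}{6 \left(-4 - 2\right)}\right)^{\frac{3}{2}}}{4}\right) + 3290\right) \left(-3437 - 4740\right) = \left(\left(- \frac{3}{4} + \frac{\left(\frac{1}{6} \frac{1}{-6} \cdot 8\right)^{\frac{3}{2}}}{4}\right) + 3290\right) \left(-8177\right) = \left(\left(- \frac{3}{4} + \frac{\left(\frac{1}{6} \left(- \frac{1}{6}\right) 8\right)^{\frac{3}{2}}}{4}\right) + 3290\right) \left(-8177\right) = \left(\left(- \frac{3}{4} + \frac{\left(- \frac{2}{9}\right)^{\frac{3}{2}}}{4}\right) + 3290\right) \left(-8177\right) = \left(\left(- \frac{3}{4} + \frac{\left(- \frac{2}{27}\right) i \sqrt{2}}{4}\right) + 3290\right) \left(-8177\right) = \left(\left(- \frac{3}{4} - \frac{i \sqrt{2}}{54}\right) + 3290\right) \left(-8177\right) = \left(\frac{13157}{4} - \frac{i \sqrt{2}}{54}\right) \left(-8177\right) = - \frac{107584789}{4} + \frac{8177 i \sqrt{2}}{54}$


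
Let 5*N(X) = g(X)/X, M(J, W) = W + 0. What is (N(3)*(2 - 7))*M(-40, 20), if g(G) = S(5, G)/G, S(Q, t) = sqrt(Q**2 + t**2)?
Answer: -20*sqrt(34)/9 ≈ -12.958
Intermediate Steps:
M(J, W) = W
g(G) = sqrt(25 + G**2)/G (g(G) = sqrt(5**2 + G**2)/G = sqrt(25 + G**2)/G)
N(X) = sqrt(25 + X**2)/(5*X**2) (N(X) = ((sqrt(25 + X**2)/X)/X)/5 = (sqrt(25 + X**2)/X**2)/5 = sqrt(25 + X**2)/(5*X**2))
(N(3)*(2 - 7))*M(-40, 20) = (((1/5)*sqrt(25 + 3**2)/3**2)*(2 - 7))*20 = (((1/5)*(1/9)*sqrt(25 + 9))*(-5))*20 = (((1/5)*(1/9)*sqrt(34))*(-5))*20 = ((sqrt(34)/45)*(-5))*20 = -sqrt(34)/9*20 = -20*sqrt(34)/9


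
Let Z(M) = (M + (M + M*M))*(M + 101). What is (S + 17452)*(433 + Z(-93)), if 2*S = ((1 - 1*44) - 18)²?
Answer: 2631791625/2 ≈ 1.3159e+9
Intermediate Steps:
Z(M) = (101 + M)*(M² + 2*M) (Z(M) = (M + (M + M²))*(101 + M) = (M² + 2*M)*(101 + M) = (101 + M)*(M² + 2*M))
S = 3721/2 (S = ((1 - 1*44) - 18)²/2 = ((1 - 44) - 18)²/2 = (-43 - 18)²/2 = (½)*(-61)² = (½)*3721 = 3721/2 ≈ 1860.5)
(S + 17452)*(433 + Z(-93)) = (3721/2 + 17452)*(433 - 93*(202 + (-93)² + 103*(-93))) = 38625*(433 - 93*(202 + 8649 - 9579))/2 = 38625*(433 - 93*(-728))/2 = 38625*(433 + 67704)/2 = (38625/2)*68137 = 2631791625/2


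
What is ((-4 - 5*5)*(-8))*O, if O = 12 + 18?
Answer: 6960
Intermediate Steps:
O = 30
((-4 - 5*5)*(-8))*O = ((-4 - 5*5)*(-8))*30 = ((-4 - 25)*(-8))*30 = -29*(-8)*30 = 232*30 = 6960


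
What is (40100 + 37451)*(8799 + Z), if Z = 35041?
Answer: 3399835840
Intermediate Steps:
(40100 + 37451)*(8799 + Z) = (40100 + 37451)*(8799 + 35041) = 77551*43840 = 3399835840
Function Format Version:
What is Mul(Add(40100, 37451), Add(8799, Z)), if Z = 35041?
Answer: 3399835840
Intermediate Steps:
Mul(Add(40100, 37451), Add(8799, Z)) = Mul(Add(40100, 37451), Add(8799, 35041)) = Mul(77551, 43840) = 3399835840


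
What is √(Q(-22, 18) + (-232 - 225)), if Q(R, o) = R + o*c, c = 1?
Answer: I*√461 ≈ 21.471*I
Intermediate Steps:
Q(R, o) = R + o (Q(R, o) = R + o*1 = R + o)
√(Q(-22, 18) + (-232 - 225)) = √((-22 + 18) + (-232 - 225)) = √(-4 - 457) = √(-461) = I*√461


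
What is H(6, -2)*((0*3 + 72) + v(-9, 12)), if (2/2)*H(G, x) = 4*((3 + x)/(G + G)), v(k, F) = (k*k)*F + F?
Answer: 352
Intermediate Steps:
v(k, F) = F + F*k**2 (v(k, F) = k**2*F + F = F*k**2 + F = F + F*k**2)
H(G, x) = 2*(3 + x)/G (H(G, x) = 4*((3 + x)/(G + G)) = 4*((3 + x)/((2*G))) = 4*((3 + x)*(1/(2*G))) = 4*((3 + x)/(2*G)) = 2*(3 + x)/G)
H(6, -2)*((0*3 + 72) + v(-9, 12)) = (2*(3 - 2)/6)*((0*3 + 72) + 12*(1 + (-9)**2)) = (2*(1/6)*1)*((0 + 72) + 12*(1 + 81)) = (72 + 12*82)/3 = (72 + 984)/3 = (1/3)*1056 = 352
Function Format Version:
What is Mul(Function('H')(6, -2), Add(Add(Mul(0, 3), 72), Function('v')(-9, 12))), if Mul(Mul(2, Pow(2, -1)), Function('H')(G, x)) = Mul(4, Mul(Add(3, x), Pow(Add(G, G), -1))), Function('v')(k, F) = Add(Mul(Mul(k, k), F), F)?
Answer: 352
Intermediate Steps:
Function('v')(k, F) = Add(F, Mul(F, Pow(k, 2))) (Function('v')(k, F) = Add(Mul(Pow(k, 2), F), F) = Add(Mul(F, Pow(k, 2)), F) = Add(F, Mul(F, Pow(k, 2))))
Function('H')(G, x) = Mul(2, Pow(G, -1), Add(3, x)) (Function('H')(G, x) = Mul(4, Mul(Add(3, x), Pow(Add(G, G), -1))) = Mul(4, Mul(Add(3, x), Pow(Mul(2, G), -1))) = Mul(4, Mul(Add(3, x), Mul(Rational(1, 2), Pow(G, -1)))) = Mul(4, Mul(Rational(1, 2), Pow(G, -1), Add(3, x))) = Mul(2, Pow(G, -1), Add(3, x)))
Mul(Function('H')(6, -2), Add(Add(Mul(0, 3), 72), Function('v')(-9, 12))) = Mul(Mul(2, Pow(6, -1), Add(3, -2)), Add(Add(Mul(0, 3), 72), Mul(12, Add(1, Pow(-9, 2))))) = Mul(Mul(2, Rational(1, 6), 1), Add(Add(0, 72), Mul(12, Add(1, 81)))) = Mul(Rational(1, 3), Add(72, Mul(12, 82))) = Mul(Rational(1, 3), Add(72, 984)) = Mul(Rational(1, 3), 1056) = 352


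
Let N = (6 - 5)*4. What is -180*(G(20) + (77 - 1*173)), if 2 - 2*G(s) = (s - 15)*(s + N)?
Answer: 27900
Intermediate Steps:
N = 4 (N = 1*4 = 4)
G(s) = 1 - (-15 + s)*(4 + s)/2 (G(s) = 1 - (s - 15)*(s + 4)/2 = 1 - (-15 + s)*(4 + s)/2)
-180*(G(20) + (77 - 1*173)) = -180*((31 - 1/2*20**2 + (11/2)*20) + (77 - 1*173)) = -180*((31 - 1/2*400 + 110) + (77 - 173)) = -180*((31 - 200 + 110) - 96) = -180*(-59 - 96) = -180*(-155) = 27900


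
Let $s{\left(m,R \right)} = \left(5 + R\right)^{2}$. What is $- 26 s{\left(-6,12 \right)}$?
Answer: $-7514$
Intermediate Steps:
$- 26 s{\left(-6,12 \right)} = - 26 \left(5 + 12\right)^{2} = - 26 \cdot 17^{2} = \left(-26\right) 289 = -7514$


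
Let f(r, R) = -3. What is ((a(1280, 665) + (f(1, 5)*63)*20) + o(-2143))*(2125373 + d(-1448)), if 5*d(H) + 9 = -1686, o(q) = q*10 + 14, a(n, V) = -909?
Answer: -55474012570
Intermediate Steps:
o(q) = 14 + 10*q (o(q) = 10*q + 14 = 14 + 10*q)
d(H) = -339 (d(H) = -9/5 + (⅕)*(-1686) = -9/5 - 1686/5 = -339)
((a(1280, 665) + (f(1, 5)*63)*20) + o(-2143))*(2125373 + d(-1448)) = ((-909 - 3*63*20) + (14 + 10*(-2143)))*(2125373 - 339) = ((-909 - 189*20) + (14 - 21430))*2125034 = ((-909 - 3780) - 21416)*2125034 = (-4689 - 21416)*2125034 = -26105*2125034 = -55474012570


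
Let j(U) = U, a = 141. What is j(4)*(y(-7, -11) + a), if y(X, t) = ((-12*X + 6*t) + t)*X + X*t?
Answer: 676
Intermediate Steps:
y(X, t) = X*t + X*(-12*X + 7*t) (y(X, t) = (-12*X + 7*t)*X + X*t = X*(-12*X + 7*t) + X*t = X*t + X*(-12*X + 7*t))
j(4)*(y(-7, -11) + a) = 4*(4*(-7)*(-3*(-7) + 2*(-11)) + 141) = 4*(4*(-7)*(21 - 22) + 141) = 4*(4*(-7)*(-1) + 141) = 4*(28 + 141) = 4*169 = 676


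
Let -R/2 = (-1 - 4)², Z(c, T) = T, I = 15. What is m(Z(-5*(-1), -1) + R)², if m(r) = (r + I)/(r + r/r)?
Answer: 324/625 ≈ 0.51840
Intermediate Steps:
R = -50 (R = -2*(-1 - 4)² = -2*(-5)² = -2*25 = -50)
m(r) = (15 + r)/(1 + r) (m(r) = (r + 15)/(r + r/r) = (15 + r)/(r + 1) = (15 + r)/(1 + r))
m(Z(-5*(-1), -1) + R)² = ((15 + (-1 - 50))/(1 + (-1 - 50)))² = ((15 - 51)/(1 - 51))² = (-36/(-50))² = (-1/50*(-36))² = (18/25)² = 324/625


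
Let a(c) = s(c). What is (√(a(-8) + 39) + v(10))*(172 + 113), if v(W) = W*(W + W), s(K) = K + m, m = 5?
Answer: 58710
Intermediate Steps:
s(K) = 5 + K (s(K) = K + 5 = 5 + K)
v(W) = 2*W² (v(W) = W*(2*W) = 2*W²)
a(c) = 5 + c
(√(a(-8) + 39) + v(10))*(172 + 113) = (√((5 - 8) + 39) + 2*10²)*(172 + 113) = (√(-3 + 39) + 2*100)*285 = (√36 + 200)*285 = (6 + 200)*285 = 206*285 = 58710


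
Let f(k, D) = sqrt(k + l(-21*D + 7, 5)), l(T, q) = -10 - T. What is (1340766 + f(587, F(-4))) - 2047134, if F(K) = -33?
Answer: -706368 + I*sqrt(123) ≈ -7.0637e+5 + 11.091*I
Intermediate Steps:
f(k, D) = sqrt(-17 + k + 21*D) (f(k, D) = sqrt(k + (-10 - (-21*D + 7))) = sqrt(k + (-10 - (7 - 21*D))) = sqrt(k + (-10 + (-7 + 21*D))) = sqrt(k + (-17 + 21*D)) = sqrt(-17 + k + 21*D))
(1340766 + f(587, F(-4))) - 2047134 = (1340766 + sqrt(-17 + 587 + 21*(-33))) - 2047134 = (1340766 + sqrt(-17 + 587 - 693)) - 2047134 = (1340766 + sqrt(-123)) - 2047134 = (1340766 + I*sqrt(123)) - 2047134 = -706368 + I*sqrt(123)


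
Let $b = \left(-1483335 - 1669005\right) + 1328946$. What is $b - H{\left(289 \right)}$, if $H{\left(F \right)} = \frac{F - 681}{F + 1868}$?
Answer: $- \frac{3933060466}{2157} \approx -1.8234 \cdot 10^{6}$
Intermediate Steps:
$H{\left(F \right)} = \frac{-681 + F}{1868 + F}$
$b = -1823394$ ($b = -3152340 + 1328946 = -1823394$)
$b - H{\left(289 \right)} = -1823394 - \frac{-681 + 289}{1868 + 289} = -1823394 - \frac{1}{2157} \left(-392\right) = -1823394 - - \frac{392}{2157} = -1823394 + \frac{392}{2157} = - \frac{3933060466}{2157}$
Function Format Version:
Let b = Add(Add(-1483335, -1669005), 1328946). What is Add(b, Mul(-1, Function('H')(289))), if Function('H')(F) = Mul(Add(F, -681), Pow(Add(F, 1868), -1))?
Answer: Rational(-3933060466, 2157) ≈ -1.8234e+6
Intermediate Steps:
Function('H')(F) = Mul(Pow(Add(1868, F), -1), Add(-681, F)) (Function('H')(F) = Mul(Add(-681, F), Pow(Add(1868, F), -1)) = Mul(Pow(Add(1868, F), -1), Add(-681, F)))
b = -1823394 (b = Add(-3152340, 1328946) = -1823394)
Add(b, Mul(-1, Function('H')(289))) = Add(-1823394, Mul(-1, Mul(Pow(Add(1868, 289), -1), Add(-681, 289)))) = Add(-1823394, Mul(-1, Mul(Pow(2157, -1), -392))) = Add(-1823394, Mul(-1, Mul(Rational(1, 2157), -392))) = Add(-1823394, Mul(-1, Rational(-392, 2157))) = Add(-1823394, Rational(392, 2157)) = Rational(-3933060466, 2157)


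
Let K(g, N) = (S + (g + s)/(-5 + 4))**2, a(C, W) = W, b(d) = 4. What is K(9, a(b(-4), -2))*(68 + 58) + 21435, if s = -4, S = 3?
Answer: 21939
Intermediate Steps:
K(g, N) = (7 - g)**2 (K(g, N) = (3 + (g - 4)/(-5 + 4))**2 = (3 + (-4 + g)/(-1))**2 = (3 + (-4 + g)*(-1))**2 = (3 + (4 - g))**2 = (7 - g)**2)
K(9, a(b(-4), -2))*(68 + 58) + 21435 = (-7 + 9)**2*(68 + 58) + 21435 = 2**2*126 + 21435 = 4*126 + 21435 = 504 + 21435 = 21939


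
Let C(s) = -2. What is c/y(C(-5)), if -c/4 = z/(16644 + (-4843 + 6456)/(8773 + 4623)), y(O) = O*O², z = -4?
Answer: -26792/222964637 ≈ -0.00012016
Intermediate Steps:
y(O) = O³
c = 214336/222964637 (c = -4*(-4)/(16644 + (-4843 + 6456)/(8773 + 4623)) = -4*(-4)/(16644 + 1613/13396) = -4*(-4)/222964637/13396 = -53584*(-4)/222964637 = -4*(-53584/222964637) = 214336/222964637 ≈ 0.00096130)
c/y(C(-5)) = 214336/(222964637*((-2)³)) = (214336/222964637)/(-8) = (214336/222964637)*(-⅛) = -26792/222964637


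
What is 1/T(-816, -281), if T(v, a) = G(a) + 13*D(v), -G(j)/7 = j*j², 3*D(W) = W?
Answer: 1/155312751 ≈ 6.4386e-9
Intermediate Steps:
D(W) = W/3
G(j) = -7*j³ (G(j) = -7*j*j² = -7*j³)
T(v, a) = -7*a³ + 13*v/3 (T(v, a) = -7*a³ + 13*(v/3) = -7*a³ + 13*v/3)
1/T(-816, -281) = 1/(-7*(-281)³ + (13/3)*(-816)) = 1/(-7*(-22188041) - 3536) = 1/(155316287 - 3536) = 1/155312751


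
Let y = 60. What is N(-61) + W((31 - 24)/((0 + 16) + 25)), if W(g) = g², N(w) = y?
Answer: 100909/1681 ≈ 60.029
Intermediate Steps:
N(w) = 60
N(-61) + W((31 - 24)/((0 + 16) + 25)) = 60 + ((31 - 24)/((0 + 16) + 25))² = 60 + (7/(16 + 25))² = 60 + (7/41)² = 60 + 49/1681 = 100909/1681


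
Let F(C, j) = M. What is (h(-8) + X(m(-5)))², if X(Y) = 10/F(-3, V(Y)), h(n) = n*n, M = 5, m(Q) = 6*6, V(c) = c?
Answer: 4356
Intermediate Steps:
m(Q) = 36
h(n) = n²
F(C, j) = 5
X(Y) = 2 (X(Y) = 10/5 = 10*(⅕) = 2)
(h(-8) + X(m(-5)))² = ((-8)² + 2)² = (64 + 2)² = 66² = 4356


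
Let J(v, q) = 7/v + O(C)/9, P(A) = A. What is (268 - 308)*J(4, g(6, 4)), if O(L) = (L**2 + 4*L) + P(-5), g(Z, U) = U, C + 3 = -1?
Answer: -430/9 ≈ -47.778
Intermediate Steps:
C = -4 (C = -3 - 1 = -4)
O(L) = -5 + L**2 + 4*L (O(L) = (L**2 + 4*L) - 5 = -5 + L**2 + 4*L)
J(v, q) = -5/9 + 7/v (J(v, q) = 7/v + (-5 + (-4)**2 + 4*(-4))/9 = 7/v + (-5 + 16 - 16)*(1/9) = 7/v - 5*1/9 = 7/v - 5/9 = -5/9 + 7/v)
(268 - 308)*J(4, g(6, 4)) = (268 - 308)*(-5/9 + 7/4) = -40*(-5/9 + 7*(1/4)) = -40*(-5/9 + 7/4) = -40*43/36 = -430/9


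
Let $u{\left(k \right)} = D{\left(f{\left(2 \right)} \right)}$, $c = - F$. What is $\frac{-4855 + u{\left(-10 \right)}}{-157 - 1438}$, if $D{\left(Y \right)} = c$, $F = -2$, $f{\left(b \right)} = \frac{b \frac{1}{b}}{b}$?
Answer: $\frac{4853}{1595} \approx 3.0426$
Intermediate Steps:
$f{\left(b \right)} = \frac{1}{b}$ ($f{\left(b \right)} = 1 \frac{1}{b} = \frac{1}{b}$)
$c = 2$ ($c = \left(-1\right) \left(-2\right) = 2$)
$D{\left(Y \right)} = 2$
$u{\left(k \right)} = 2$
$\frac{-4855 + u{\left(-10 \right)}}{-157 - 1438} = \frac{-4855 + 2}{-157 - 1438} = - \frac{4853}{-1595} = \left(-4853\right) \left(- \frac{1}{1595}\right) = \frac{4853}{1595}$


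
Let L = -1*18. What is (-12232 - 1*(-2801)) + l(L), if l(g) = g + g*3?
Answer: -9503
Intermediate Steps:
L = -18
l(g) = 4*g (l(g) = g + 3*g = 4*g)
(-12232 - 1*(-2801)) + l(L) = (-12232 - 1*(-2801)) + 4*(-18) = (-12232 + 2801) - 72 = -9431 - 72 = -9503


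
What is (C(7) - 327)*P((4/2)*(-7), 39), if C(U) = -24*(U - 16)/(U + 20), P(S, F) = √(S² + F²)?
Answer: -319*√1717 ≈ -13218.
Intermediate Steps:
P(S, F) = √(F² + S²)
C(U) = -24*(-16 + U)/(20 + U)
(C(7) - 327)*P((4/2)*(-7), 39) = (24*(16 - 1*7)/(20 + 7) - 327)*√(39² + ((4/2)*(-7))²) = (24*(16 - 7)/27 - 327)*√(1521 + ((4*(½))*(-7))²) = (24*(1/27)*9 - 327)*√(1521 + (2*(-7))²) = (8 - 327)*√(1521 + (-14)²) = -319*√(1521 + 196) = -319*√1717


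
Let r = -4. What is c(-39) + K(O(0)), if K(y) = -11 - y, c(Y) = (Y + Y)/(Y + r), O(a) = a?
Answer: -395/43 ≈ -9.1861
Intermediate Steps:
c(Y) = 2*Y/(-4 + Y) (c(Y) = (Y + Y)/(Y - 4) = (2*Y)/(-4 + Y) = 2*Y/(-4 + Y))
c(-39) + K(O(0)) = 2*(-39)/(-4 - 39) + (-11 - 1*0) = 2*(-39)/(-43) + (-11 + 0) = 2*(-39)*(-1/43) - 11 = 78/43 - 11 = -395/43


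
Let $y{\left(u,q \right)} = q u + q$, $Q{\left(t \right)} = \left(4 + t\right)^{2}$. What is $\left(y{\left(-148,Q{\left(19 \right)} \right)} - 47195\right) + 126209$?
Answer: $1251$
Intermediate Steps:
$y{\left(u,q \right)} = q + q u$
$\left(y{\left(-148,Q{\left(19 \right)} \right)} - 47195\right) + 126209 = \left(\left(4 + 19\right)^{2} \left(1 - 148\right) - 47195\right) + 126209 = \left(23^{2} \left(-147\right) - 47195\right) + 126209 = \left(529 \left(-147\right) - 47195\right) + 126209 = \left(-77763 - 47195\right) + 126209 = -124958 + 126209 = 1251$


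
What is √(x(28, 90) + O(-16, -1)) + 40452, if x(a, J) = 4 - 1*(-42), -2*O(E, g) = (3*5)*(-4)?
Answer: 40452 + 2*√19 ≈ 40461.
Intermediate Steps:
O(E, g) = 30 (O(E, g) = -3*5*(-4)/2 = -15*(-4)/2 = -½*(-60) = 30)
x(a, J) = 46 (x(a, J) = 4 + 42 = 46)
√(x(28, 90) + O(-16, -1)) + 40452 = √(46 + 30) + 40452 = √76 + 40452 = 2*√19 + 40452 = 40452 + 2*√19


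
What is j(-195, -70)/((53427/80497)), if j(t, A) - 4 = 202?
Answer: 16582382/53427 ≈ 310.37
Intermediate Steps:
j(t, A) = 206 (j(t, A) = 4 + 202 = 206)
j(-195, -70)/((53427/80497)) = 206/((53427/80497)) = 206/((53427*(1/80497))) = 206/(53427/80497) = 206*(80497/53427) = 16582382/53427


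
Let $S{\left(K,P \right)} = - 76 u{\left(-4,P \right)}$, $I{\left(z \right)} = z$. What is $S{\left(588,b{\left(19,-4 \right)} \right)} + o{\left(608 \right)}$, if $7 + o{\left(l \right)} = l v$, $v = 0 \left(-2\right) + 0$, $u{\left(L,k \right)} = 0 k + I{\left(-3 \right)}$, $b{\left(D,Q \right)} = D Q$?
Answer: $221$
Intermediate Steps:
$u{\left(L,k \right)} = -3$ ($u{\left(L,k \right)} = 0 k - 3 = 0 - 3 = -3$)
$S{\left(K,P \right)} = 228$ ($S{\left(K,P \right)} = \left(-76\right) \left(-3\right) = 228$)
$v = 0$ ($v = 0 + 0 = 0$)
$o{\left(l \right)} = -7$ ($o{\left(l \right)} = -7 + l 0 = -7 + 0 = -7$)
$S{\left(588,b{\left(19,-4 \right)} \right)} + o{\left(608 \right)} = 228 - 7 = 221$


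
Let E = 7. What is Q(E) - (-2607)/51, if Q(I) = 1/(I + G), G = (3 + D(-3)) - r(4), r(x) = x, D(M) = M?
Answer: 2624/51 ≈ 51.451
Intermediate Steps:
G = -4 (G = (3 - 3) - 1*4 = 0 - 4 = -4)
Q(I) = 1/(-4 + I) (Q(I) = 1/(I - 4) = 1/(-4 + I))
Q(E) - (-2607)/51 = 1/(-4 + 7) - (-2607)/51 = 1/3 - (-2607)/51 = ⅓ - 79*(-11/17) = ⅓ + 869/17 = 2624/51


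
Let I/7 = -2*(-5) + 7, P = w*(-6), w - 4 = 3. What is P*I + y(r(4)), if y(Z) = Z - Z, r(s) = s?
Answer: -4998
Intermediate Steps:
w = 7 (w = 4 + 3 = 7)
y(Z) = 0
P = -42 (P = 7*(-6) = -42)
I = 119 (I = 7*(-2*(-5) + 7) = 7*(10 + 7) = 7*17 = 119)
P*I + y(r(4)) = -42*119 + 0 = -4998 + 0 = -4998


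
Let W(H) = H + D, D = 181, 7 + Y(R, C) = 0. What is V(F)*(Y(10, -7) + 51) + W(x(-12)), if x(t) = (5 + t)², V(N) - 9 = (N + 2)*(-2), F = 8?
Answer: -254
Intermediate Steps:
Y(R, C) = -7 (Y(R, C) = -7 + 0 = -7)
V(N) = 5 - 2*N (V(N) = 9 + (N + 2)*(-2) = 9 + (2 + N)*(-2) = 9 + (-4 - 2*N) = 5 - 2*N)
W(H) = 181 + H (W(H) = H + 181 = 181 + H)
V(F)*(Y(10, -7) + 51) + W(x(-12)) = (5 - 2*8)*(-7 + 51) + (181 + (5 - 12)²) = (5 - 16)*44 + (181 + (-7)²) = -11*44 + (181 + 49) = -484 + 230 = -254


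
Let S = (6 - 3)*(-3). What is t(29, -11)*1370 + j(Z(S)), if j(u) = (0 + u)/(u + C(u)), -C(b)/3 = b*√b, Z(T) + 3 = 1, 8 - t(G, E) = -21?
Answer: (39731*I + 119190*√2)/(I + 3*√2) ≈ 39730.0 + 0.2233*I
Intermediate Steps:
t(G, E) = 29 (t(G, E) = 8 - 1*(-21) = 8 + 21 = 29)
S = -9 (S = 3*(-3) = -9)
Z(T) = -2 (Z(T) = -3 + 1 = -2)
C(b) = -3*b^(3/2) (C(b) = -3*b*√b = -3*b^(3/2))
j(u) = u/(u - 3*u^(3/2)) (j(u) = (0 + u)/(u - 3*u^(3/2)) = u/(u - 3*u^(3/2)))
t(29, -11)*1370 + j(Z(S)) = 29*1370 - 2/(-2 - (-6)*I*√2) = 39730 - 2/(-2 - (-6)*I*√2) = 39730 - 2/(-2 + 6*I*√2)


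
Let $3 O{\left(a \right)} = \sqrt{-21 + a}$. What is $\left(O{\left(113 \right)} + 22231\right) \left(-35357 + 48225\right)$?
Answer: $286068508 + \frac{25736 \sqrt{23}}{3} \approx 2.8611 \cdot 10^{8}$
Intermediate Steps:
$O{\left(a \right)} = \frac{\sqrt{-21 + a}}{3}$
$\left(O{\left(113 \right)} + 22231\right) \left(-35357 + 48225\right) = \left(\frac{\sqrt{-21 + 113}}{3} + 22231\right) \left(-35357 + 48225\right) = \left(\frac{\sqrt{92}}{3} + 22231\right) 12868 = \left(\frac{2 \sqrt{23}}{3} + 22231\right) 12868 = \left(22231 + \frac{2 \sqrt{23}}{3}\right) 12868 = 286068508 + \frac{25736 \sqrt{23}}{3}$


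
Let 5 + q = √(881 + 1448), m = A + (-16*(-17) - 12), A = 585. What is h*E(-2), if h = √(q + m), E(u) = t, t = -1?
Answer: -√(840 + √2329) ≈ -29.804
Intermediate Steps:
E(u) = -1
m = 845 (m = 585 + (-16*(-17) - 12) = 585 + (272 - 12) = 585 + 260 = 845)
q = -5 + √2329 (q = -5 + √(881 + 1448) = -5 + √2329 ≈ 43.260)
h = √(840 + √2329) (h = √((-5 + √2329) + 845) = √(840 + √2329) ≈ 29.804)
h*E(-2) = √(840 + √2329)*(-1) = -√(840 + √2329)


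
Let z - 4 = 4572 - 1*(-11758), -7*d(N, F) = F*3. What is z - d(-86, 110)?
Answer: 114668/7 ≈ 16381.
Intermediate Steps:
d(N, F) = -3*F/7 (d(N, F) = -F*3/7 = -3*F/7)
z = 16334 (z = 4 + (4572 - 1*(-11758)) = 4 + (4572 + 11758) = 4 + 16330 = 16334)
z - d(-86, 110) = 16334 - (-3)*110/7 = 16334 - 1*(-330/7) = 16334 + 330/7 = 114668/7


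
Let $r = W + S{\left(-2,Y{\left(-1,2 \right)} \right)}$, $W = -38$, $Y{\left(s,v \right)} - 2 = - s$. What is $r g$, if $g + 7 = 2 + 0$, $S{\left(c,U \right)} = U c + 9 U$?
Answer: $85$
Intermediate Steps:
$Y{\left(s,v \right)} = 2 - s$
$S{\left(c,U \right)} = 9 U + U c$
$g = -5$ ($g = -7 + \left(2 + 0\right) = -7 + 2 = -5$)
$r = -17$ ($r = -38 + \left(2 - -1\right) \left(9 - 2\right) = -38 + \left(2 + 1\right) 7 = -38 + 3 \cdot 7 = -38 + 21 = -17$)
$r g = \left(-17\right) \left(-5\right) = 85$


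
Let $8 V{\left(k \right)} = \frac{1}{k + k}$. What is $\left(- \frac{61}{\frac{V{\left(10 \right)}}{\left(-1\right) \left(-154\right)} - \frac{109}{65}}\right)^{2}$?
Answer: $\frac{381792841830400}{288518305321} \approx 1323.3$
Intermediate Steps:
$V{\left(k \right)} = \frac{1}{16 k}$ ($V{\left(k \right)} = \frac{1}{8 \left(k + k\right)} = \frac{1}{8 \cdot 2 k} = \frac{\frac{1}{2} \frac{1}{k}}{8} = \frac{1}{16 k}$)
$\left(- \frac{61}{\frac{V{\left(10 \right)}}{\left(-1\right) \left(-154\right)} - \frac{109}{65}}\right)^{2} = \left(- \frac{61}{\frac{\frac{1}{16} \cdot \frac{1}{10}}{\left(-1\right) \left(-154\right)} - \frac{109}{65}}\right)^{2} = \left(- \frac{61}{\frac{\frac{1}{16} \cdot \frac{1}{10}}{154} - \frac{109}{65}}\right)^{2} = \left(- \frac{61}{\frac{1}{160} \cdot \frac{1}{154} - \frac{109}{65}}\right)^{2} = \left(- \frac{61}{\frac{1}{24640} - \frac{109}{65}}\right)^{2} = \left(- \frac{61}{- \frac{537139}{320320}}\right)^{2} = \left(\left(-61\right) \left(- \frac{320320}{537139}\right)\right)^{2} = \left(\frac{19539520}{537139}\right)^{2} = \frac{381792841830400}{288518305321}$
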